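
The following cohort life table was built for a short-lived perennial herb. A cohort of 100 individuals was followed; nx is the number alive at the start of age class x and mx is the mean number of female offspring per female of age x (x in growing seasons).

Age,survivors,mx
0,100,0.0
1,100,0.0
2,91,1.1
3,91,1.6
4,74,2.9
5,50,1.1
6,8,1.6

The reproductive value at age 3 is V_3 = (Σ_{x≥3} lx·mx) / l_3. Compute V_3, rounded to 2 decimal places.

lx = nx/n0 = nx/100: 1, 1, 0.91, 0.91, 0.74, 0.5, 0.08
lx·mx for x ≥ 3: 1.456, 2.146, 0.55, 0.128 → sum = 4.28
V_3 = 4.28 / l_3 = 4.28 / 0.91 = 4.703297… → 4.70

4.70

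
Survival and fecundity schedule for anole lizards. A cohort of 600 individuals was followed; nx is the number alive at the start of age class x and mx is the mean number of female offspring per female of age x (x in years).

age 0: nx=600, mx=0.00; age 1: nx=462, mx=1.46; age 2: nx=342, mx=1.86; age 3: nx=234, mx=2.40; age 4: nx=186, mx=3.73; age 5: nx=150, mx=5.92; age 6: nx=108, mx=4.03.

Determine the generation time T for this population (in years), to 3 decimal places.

3.460

lx = nx/n0 = nx/600: 1, 0.77, 0.57, 0.39, 0.31, 0.25, 0.18
lx·mx: 0, 1.1242, 1.0602, 0.936, 1.1563, 1.48, 0.7254 → R0 = 6.4821
x·lx·mx: 0, 1.1242, 2.1204, 2.808, 4.6252, 7.4, 4.3524 → Σ = 22.4302
T = 22.4302 / 6.4821 = 3.460329… → 3.460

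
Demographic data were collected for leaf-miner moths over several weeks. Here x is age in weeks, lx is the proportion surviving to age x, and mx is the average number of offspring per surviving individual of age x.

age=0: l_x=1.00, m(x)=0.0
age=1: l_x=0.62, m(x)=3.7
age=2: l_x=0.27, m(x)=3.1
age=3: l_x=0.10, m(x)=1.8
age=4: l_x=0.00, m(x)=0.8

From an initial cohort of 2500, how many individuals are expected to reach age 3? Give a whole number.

250

Expected survivors = N0 · l_3 = 2500 × 0.10 = 250 → 250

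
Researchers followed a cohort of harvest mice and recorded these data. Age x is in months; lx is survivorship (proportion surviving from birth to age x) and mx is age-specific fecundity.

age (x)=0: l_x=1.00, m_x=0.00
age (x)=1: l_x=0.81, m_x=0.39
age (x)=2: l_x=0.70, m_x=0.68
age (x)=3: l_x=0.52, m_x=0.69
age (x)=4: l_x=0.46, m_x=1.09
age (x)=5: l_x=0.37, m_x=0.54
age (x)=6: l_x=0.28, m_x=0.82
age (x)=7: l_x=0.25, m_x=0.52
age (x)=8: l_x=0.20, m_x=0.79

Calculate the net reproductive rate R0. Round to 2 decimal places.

2.37

lx·mx by age: 0, 0.3159, 0.476, 0.3588, 0.5014, 0.1998, 0.2296, 0.13, 0.158
R0 = Σ lx·mx = 2.3695 → 2.37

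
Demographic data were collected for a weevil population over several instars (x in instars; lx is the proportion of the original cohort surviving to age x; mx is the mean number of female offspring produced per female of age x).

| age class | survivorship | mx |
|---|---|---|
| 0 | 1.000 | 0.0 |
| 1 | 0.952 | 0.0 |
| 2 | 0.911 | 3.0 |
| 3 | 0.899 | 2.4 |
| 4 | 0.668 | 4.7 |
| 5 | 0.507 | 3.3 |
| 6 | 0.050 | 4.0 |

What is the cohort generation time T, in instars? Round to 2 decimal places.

3.44

lx·mx: 0, 0, 2.733, 2.1576, 3.1396, 1.6731, 0.2 → R0 = 9.9033
x·lx·mx: 0, 0, 5.466, 6.4728, 12.5584, 8.3655, 1.2 → Σ = 34.0627
T = 34.0627 / 9.9033 = 3.43953… → 3.44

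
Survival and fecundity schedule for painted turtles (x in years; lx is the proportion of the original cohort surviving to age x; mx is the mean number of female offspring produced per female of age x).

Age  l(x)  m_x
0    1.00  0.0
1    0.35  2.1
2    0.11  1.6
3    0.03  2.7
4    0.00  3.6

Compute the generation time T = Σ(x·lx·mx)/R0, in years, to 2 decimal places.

1.34

lx·mx: 0, 0.735, 0.176, 0.081, 0 → R0 = 0.992
x·lx·mx: 0, 0.735, 0.352, 0.243, 0 → Σ = 1.33
T = 1.33 / 0.992 = 1.340726… → 1.34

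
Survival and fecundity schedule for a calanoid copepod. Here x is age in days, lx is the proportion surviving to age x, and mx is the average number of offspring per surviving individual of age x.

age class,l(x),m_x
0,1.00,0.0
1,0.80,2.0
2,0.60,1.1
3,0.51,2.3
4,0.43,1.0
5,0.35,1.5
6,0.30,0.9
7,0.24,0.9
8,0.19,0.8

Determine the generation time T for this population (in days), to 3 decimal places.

3.011

lx·mx: 0, 1.6, 0.66, 1.173, 0.43, 0.525, 0.27, 0.216, 0.152 → R0 = 5.026
x·lx·mx: 0, 1.6, 1.32, 3.519, 1.72, 2.625, 1.62, 1.512, 1.216 → Σ = 15.132
T = 15.132 / 5.026 = 3.010744… → 3.011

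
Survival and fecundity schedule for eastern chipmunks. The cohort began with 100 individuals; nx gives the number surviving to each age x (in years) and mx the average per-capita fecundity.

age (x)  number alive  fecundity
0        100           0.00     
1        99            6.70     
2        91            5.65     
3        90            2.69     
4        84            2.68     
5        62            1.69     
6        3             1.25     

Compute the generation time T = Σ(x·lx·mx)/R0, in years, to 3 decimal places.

lx = nx/n0 = nx/100: 1, 0.99, 0.91, 0.9, 0.84, 0.62, 0.03
lx·mx: 0, 6.633, 5.1415, 2.421, 2.2512, 1.0478, 0.0375 → R0 = 17.532
x·lx·mx: 0, 6.633, 10.283, 7.263, 9.0048, 5.239, 0.225 → Σ = 38.6478
T = 38.6478 / 17.532 = 2.204415… → 2.204

2.204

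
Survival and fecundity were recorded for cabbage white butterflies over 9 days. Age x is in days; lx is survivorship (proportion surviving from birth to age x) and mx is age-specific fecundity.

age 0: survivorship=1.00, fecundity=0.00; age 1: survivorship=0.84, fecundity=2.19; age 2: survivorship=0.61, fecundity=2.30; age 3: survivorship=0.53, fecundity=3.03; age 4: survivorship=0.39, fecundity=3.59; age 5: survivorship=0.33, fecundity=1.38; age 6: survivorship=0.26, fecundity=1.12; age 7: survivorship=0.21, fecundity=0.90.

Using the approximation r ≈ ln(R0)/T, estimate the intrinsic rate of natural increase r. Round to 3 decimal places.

R0 = Σ lx·mx = 0 + 1.8396 + 1.403 + 1.6059 + 1.4001 + 0.4554 + 0.2912 + 0.189 = 7.1842
Σ x·lx·mx = 20.4109; T = 20.4109/7.1842 = 2.84108…
r ≈ ln(R0)/T = ln(7.1842)/2.84108… = 0.69406… → 0.694

0.694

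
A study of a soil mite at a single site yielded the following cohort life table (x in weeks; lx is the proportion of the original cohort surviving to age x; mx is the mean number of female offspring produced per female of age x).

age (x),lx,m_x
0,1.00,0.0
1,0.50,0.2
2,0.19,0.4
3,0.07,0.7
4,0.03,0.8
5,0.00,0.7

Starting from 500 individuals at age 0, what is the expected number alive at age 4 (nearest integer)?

Expected survivors = N0 · l_4 = 500 × 0.03 = 15 → 15

15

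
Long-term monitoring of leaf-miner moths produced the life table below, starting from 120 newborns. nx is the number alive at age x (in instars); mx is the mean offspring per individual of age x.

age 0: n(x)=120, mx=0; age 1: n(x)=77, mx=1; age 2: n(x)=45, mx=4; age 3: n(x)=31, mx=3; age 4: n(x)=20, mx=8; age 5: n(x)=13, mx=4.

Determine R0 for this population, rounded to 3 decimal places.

4.683

lx = nx/n0 = nx/120: 1, 0.64167…, 0.375, 0.25833…, 0.16667…, 0.10833…
lx·mx by age: 0, 0.641667…, 1.5, 0.775…, 1.333333…, 0.433333…
R0 = Σ lx·mx = 4.683333… → 4.683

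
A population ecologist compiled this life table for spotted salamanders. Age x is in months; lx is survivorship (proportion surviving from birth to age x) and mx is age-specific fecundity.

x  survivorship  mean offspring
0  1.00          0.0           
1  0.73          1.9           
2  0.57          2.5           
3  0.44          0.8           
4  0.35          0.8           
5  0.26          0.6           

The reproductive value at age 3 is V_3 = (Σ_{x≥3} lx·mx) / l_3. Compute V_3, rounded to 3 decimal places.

1.791

lx·mx for x ≥ 3: 0.352, 0.28, 0.156 → sum = 0.788
V_3 = 0.788 / l_3 = 0.788 / 0.44 = 1.790909… → 1.791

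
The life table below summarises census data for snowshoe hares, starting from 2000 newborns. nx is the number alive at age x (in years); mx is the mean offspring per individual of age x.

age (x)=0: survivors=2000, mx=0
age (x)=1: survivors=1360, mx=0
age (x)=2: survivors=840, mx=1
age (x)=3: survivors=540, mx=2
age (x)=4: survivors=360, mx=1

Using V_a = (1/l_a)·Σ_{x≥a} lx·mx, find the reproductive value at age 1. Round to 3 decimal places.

lx = nx/n0 = nx/2000: 1, 0.68, 0.42, 0.27, 0.18
lx·mx for x ≥ 1: 0, 0.42, 0.54, 0.18 → sum = 1.14
V_1 = 1.14 / l_1 = 1.14 / 0.68 = 1.676471… → 1.676

1.676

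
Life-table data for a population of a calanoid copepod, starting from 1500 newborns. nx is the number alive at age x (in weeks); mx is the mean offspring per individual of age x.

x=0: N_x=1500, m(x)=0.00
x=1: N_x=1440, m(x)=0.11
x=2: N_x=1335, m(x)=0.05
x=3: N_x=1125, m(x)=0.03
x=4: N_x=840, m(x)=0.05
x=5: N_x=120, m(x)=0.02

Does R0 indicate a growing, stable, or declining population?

declining

lx = nx/n0 = nx/1500: 1, 0.96, 0.89, 0.75, 0.56, 0.08
R0 = Σ lx·mx = 0 + 0.1056 + 0.0445 + 0.0225 + 0.028 + 0.0016 = 0.2022
R0 < 1, so the population is declining.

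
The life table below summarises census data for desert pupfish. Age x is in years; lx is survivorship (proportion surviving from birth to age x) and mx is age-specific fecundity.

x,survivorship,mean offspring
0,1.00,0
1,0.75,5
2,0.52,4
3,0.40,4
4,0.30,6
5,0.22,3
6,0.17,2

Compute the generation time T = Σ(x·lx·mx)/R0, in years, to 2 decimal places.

2.47

lx·mx: 0, 3.75, 2.08, 1.6, 1.8, 0.66, 0.34 → R0 = 10.23
x·lx·mx: 0, 3.75, 4.16, 4.8, 7.2, 3.3, 2.04 → Σ = 25.25
T = 25.25 / 10.23 = 2.468231… → 2.47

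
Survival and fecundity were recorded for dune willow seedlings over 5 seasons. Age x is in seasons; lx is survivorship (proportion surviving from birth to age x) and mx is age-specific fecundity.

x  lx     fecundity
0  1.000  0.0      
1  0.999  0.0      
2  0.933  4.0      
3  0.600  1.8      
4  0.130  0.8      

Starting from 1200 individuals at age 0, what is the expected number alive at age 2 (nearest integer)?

1120

Expected survivors = N0 · l_2 = 1200 × 0.933 = 1119.6 → 1120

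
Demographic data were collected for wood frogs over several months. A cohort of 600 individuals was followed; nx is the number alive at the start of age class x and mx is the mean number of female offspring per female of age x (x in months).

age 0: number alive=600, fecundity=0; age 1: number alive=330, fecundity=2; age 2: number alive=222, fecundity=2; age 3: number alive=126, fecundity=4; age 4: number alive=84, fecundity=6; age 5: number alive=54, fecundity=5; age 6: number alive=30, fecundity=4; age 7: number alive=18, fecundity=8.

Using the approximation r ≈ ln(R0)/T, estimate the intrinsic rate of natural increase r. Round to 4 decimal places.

lx = nx/n0 = nx/600: 1, 0.55, 0.37, 0.21, 0.14, 0.09, 0.05, 0.03
R0 = Σ lx·mx = 0 + 1.1 + 0.74 + 0.84 + 0.84 + 0.45 + 0.2 + 0.24 = 4.41
Σ x·lx·mx = 13.59; T = 13.59/4.41 = 3.08163…
r ≈ ln(R0)/T = ln(4.41)/3.08163… = 0.481522… → 0.4815

0.4815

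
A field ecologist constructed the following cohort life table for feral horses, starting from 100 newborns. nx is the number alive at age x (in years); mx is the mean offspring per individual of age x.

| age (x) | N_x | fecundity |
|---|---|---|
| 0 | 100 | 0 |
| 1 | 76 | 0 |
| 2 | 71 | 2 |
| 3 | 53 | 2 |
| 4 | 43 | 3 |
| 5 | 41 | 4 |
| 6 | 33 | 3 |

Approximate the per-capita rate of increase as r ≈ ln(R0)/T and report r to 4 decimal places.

lx = nx/n0 = nx/100: 1, 0.76, 0.71, 0.53, 0.43, 0.41, 0.33
R0 = Σ lx·mx = 0 + 0 + 1.42 + 1.06 + 1.29 + 1.64 + 0.99 = 6.4
Σ x·lx·mx = 25.32; T = 25.32/6.4 = 3.95625
r ≈ ln(R0)/T = ln(6.4)/3.95625 = 0.469206… → 0.4692

0.4692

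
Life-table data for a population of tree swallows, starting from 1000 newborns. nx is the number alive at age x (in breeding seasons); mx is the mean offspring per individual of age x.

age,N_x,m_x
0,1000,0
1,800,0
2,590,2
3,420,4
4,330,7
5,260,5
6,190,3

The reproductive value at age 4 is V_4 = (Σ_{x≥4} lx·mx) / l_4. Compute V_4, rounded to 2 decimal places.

12.67

lx = nx/n0 = nx/1000: 1, 0.8, 0.59, 0.42, 0.33, 0.26, 0.19
lx·mx for x ≥ 4: 2.31, 1.3, 0.57 → sum = 4.18
V_4 = 4.18 / l_4 = 4.18 / 0.33 = 12.666667… → 12.67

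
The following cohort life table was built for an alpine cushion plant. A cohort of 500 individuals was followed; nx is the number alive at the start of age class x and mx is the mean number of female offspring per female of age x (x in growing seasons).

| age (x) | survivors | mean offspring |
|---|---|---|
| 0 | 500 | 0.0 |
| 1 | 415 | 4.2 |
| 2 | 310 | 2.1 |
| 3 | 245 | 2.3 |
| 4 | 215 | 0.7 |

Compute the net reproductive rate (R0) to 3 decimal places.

6.216

lx = nx/n0 = nx/500: 1, 0.83, 0.62, 0.49, 0.43
lx·mx by age: 0, 3.486, 1.302, 1.127, 0.301
R0 = Σ lx·mx = 6.216 → 6.216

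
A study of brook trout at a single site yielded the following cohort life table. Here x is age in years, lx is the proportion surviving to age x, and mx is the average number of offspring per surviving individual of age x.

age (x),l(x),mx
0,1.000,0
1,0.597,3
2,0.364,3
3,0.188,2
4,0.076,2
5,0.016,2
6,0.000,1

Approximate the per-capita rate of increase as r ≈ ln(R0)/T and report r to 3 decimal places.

0.725

R0 = Σ lx·mx = 0 + 1.791 + 1.092 + 0.376 + 0.152 + 0.032 + 0 = 3.443
Σ x·lx·mx = 5.871; T = 5.871/3.443 = 1.7052…
r ≈ ln(R0)/T = ln(3.443)/1.7052… = 0.72504… → 0.725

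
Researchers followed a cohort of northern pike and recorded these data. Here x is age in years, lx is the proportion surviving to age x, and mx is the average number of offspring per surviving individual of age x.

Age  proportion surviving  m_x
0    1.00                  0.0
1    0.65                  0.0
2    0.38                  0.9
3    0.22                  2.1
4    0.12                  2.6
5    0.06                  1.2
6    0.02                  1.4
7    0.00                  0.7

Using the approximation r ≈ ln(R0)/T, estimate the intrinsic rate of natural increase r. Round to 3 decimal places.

0.062

R0 = Σ lx·mx = 0 + 0 + 0.342 + 0.462 + 0.312 + 0.072 + 0.028 + 0 = 1.216
Σ x·lx·mx = 3.846; T = 3.846/1.216 = 3.16283…
r ≈ ln(R0)/T = ln(1.216)/3.16283… = 0.06183… → 0.062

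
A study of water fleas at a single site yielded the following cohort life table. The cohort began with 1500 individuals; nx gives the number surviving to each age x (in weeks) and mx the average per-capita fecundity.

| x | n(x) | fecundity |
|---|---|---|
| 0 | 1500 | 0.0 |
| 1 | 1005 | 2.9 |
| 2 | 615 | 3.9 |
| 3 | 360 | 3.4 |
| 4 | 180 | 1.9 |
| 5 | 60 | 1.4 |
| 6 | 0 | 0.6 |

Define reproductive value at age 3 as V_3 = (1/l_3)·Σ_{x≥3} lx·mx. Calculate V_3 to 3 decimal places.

4.583

lx = nx/n0 = nx/1500: 1, 0.67, 0.41, 0.24, 0.12, 0.04, 0
lx·mx for x ≥ 3: 0.816, 0.228, 0.056, 0 → sum = 1.1
V_3 = 1.1 / l_3 = 1.1 / 0.24 = 4.583333… → 4.583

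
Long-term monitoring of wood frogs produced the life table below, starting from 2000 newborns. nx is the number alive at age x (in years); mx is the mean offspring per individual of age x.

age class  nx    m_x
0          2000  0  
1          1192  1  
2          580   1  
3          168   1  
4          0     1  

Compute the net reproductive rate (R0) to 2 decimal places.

0.97

lx = nx/n0 = nx/2000: 1, 0.596, 0.29, 0.084, 0
lx·mx by age: 0, 0.596, 0.29, 0.084, 0
R0 = Σ lx·mx = 0.97 → 0.97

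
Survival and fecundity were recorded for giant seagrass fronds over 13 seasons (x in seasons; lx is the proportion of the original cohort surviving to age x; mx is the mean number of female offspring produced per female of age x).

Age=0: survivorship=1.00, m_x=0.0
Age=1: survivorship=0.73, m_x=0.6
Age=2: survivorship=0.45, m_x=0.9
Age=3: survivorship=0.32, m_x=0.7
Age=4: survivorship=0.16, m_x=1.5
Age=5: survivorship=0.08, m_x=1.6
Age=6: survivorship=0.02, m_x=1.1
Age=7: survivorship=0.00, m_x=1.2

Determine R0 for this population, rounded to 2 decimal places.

1.46

lx·mx by age: 0, 0.438, 0.405, 0.224, 0.24, 0.128, 0.022, 0
R0 = Σ lx·mx = 1.457 → 1.46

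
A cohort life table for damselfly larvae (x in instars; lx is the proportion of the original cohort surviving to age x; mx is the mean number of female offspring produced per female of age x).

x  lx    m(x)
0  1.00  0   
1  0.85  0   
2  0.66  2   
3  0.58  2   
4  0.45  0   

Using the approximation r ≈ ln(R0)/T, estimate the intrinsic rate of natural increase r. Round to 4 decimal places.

0.3681

R0 = Σ lx·mx = 0 + 0 + 1.32 + 1.16 + 0 = 2.48
Σ x·lx·mx = 6.12; T = 6.12/2.48 = 2.46774…
r ≈ ln(R0)/T = ln(2.48)/2.46774… = 0.368052… → 0.3681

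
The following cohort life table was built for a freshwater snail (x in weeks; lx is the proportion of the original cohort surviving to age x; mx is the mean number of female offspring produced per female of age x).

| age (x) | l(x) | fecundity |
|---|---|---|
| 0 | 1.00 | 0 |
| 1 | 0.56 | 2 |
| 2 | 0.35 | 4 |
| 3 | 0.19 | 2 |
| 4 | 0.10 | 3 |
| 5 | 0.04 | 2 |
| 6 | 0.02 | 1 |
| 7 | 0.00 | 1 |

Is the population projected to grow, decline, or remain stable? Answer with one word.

growing

R0 = Σ lx·mx = 0 + 1.12 + 1.4 + 0.38 + 0.3 + 0.08 + 0.02 + 0 = 3.3
R0 > 1, so the population is growing.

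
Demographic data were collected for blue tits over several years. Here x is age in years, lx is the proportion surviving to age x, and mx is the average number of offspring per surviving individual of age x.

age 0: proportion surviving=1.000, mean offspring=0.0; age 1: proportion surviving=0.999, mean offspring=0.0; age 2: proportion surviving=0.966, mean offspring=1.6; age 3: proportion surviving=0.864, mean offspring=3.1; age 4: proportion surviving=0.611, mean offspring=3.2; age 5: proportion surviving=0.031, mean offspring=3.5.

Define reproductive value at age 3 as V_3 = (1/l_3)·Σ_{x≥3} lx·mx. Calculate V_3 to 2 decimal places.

lx·mx for x ≥ 3: 2.6784, 1.9552, 0.1085 → sum = 4.7421
V_3 = 4.7421 / l_3 = 4.7421 / 0.864 = 5.488542… → 5.49

5.49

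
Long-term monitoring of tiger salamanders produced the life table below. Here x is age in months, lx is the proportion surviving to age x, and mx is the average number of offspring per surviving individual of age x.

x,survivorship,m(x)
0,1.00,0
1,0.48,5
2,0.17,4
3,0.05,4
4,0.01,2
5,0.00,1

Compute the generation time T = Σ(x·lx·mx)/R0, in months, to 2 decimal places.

1.35

lx·mx: 0, 2.4, 0.68, 0.2, 0.02, 0 → R0 = 3.3
x·lx·mx: 0, 2.4, 1.36, 0.6, 0.08, 0 → Σ = 4.44
T = 4.44 / 3.3 = 1.345455… → 1.35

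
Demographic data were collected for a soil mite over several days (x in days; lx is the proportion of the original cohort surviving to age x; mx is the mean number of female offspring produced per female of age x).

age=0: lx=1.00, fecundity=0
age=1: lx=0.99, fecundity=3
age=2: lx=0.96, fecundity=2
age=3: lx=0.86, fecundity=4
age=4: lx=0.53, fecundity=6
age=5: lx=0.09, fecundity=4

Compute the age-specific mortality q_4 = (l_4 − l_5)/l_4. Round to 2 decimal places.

q_4 = (l_4 − l_5) / l_4 = (0.53 − 0.09) / 0.53
     = 0.44 / 0.53 = 0.830189… → 0.83

0.83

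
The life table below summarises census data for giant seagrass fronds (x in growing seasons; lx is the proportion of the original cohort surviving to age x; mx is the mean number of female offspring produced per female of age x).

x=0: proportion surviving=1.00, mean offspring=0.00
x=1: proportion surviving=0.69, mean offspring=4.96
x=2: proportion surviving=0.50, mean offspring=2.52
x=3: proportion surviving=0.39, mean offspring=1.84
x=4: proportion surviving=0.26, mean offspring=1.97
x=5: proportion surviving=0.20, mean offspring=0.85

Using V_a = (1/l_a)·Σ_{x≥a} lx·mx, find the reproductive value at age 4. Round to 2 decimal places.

lx·mx for x ≥ 4: 0.5122, 0.17 → sum = 0.6822
V_4 = 0.6822 / l_4 = 0.6822 / 0.26 = 2.623846… → 2.62

2.62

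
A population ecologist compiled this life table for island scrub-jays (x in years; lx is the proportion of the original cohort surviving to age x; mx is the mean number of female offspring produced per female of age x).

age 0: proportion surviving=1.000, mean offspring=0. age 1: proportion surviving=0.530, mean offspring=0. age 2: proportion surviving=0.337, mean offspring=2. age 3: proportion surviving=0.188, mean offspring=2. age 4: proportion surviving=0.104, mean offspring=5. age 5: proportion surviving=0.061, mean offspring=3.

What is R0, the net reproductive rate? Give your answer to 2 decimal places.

lx·mx by age: 0, 0, 0.674, 0.376, 0.52, 0.183
R0 = Σ lx·mx = 1.753 → 1.75

1.75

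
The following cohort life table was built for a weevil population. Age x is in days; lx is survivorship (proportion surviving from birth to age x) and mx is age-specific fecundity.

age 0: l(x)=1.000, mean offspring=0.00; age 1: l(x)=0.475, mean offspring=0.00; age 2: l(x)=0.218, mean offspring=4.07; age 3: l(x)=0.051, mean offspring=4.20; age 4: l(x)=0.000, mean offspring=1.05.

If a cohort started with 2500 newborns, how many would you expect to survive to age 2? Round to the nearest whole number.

Expected survivors = N0 · l_2 = 2500 × 0.218 = 545 → 545

545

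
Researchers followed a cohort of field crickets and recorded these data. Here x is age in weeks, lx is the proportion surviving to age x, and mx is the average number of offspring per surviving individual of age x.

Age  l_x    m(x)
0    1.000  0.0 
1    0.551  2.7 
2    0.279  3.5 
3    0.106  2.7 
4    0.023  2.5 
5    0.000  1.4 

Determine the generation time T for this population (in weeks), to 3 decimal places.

1.613

lx·mx: 0, 1.4877, 0.9765, 0.2862, 0.0575, 0 → R0 = 2.8079
x·lx·mx: 0, 1.4877, 1.953, 0.8586, 0.23, 0 → Σ = 4.5293
T = 4.5293 / 2.8079 = 1.613056… → 1.613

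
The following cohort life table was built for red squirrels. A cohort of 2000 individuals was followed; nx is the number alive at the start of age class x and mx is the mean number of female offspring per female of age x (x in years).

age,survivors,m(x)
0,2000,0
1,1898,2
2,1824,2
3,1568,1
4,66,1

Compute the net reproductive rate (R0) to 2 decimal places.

4.54

lx = nx/n0 = nx/2000: 1, 0.949, 0.912, 0.784, 0.033
lx·mx by age: 0, 1.898, 1.824, 0.784, 0.033
R0 = Σ lx·mx = 4.539 → 4.54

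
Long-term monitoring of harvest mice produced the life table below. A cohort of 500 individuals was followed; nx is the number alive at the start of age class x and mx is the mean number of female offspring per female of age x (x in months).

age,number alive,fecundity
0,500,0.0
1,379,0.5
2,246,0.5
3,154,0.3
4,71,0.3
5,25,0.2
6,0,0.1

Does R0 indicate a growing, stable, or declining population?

declining

lx = nx/n0 = nx/500: 1, 0.758, 0.492, 0.308, 0.142, 0.05, 0
R0 = Σ lx·mx = 0 + 0.379 + 0.246 + 0.0924 + 0.0426 + 0.01 + 0 = 0.77
R0 < 1, so the population is declining.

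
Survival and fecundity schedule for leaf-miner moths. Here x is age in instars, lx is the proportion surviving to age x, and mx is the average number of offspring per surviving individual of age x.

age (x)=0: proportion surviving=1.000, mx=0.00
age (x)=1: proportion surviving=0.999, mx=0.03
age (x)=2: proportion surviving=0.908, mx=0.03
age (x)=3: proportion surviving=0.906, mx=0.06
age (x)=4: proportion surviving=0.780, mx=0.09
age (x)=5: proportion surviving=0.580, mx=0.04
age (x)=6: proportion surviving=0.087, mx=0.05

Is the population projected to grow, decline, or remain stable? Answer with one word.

R0 = Σ lx·mx = 0 + 0.02997 + 0.02724 + 0.05436 + 0.0702 + 0.0232 + 0.00435 = 0.20932
R0 < 1, so the population is declining.

declining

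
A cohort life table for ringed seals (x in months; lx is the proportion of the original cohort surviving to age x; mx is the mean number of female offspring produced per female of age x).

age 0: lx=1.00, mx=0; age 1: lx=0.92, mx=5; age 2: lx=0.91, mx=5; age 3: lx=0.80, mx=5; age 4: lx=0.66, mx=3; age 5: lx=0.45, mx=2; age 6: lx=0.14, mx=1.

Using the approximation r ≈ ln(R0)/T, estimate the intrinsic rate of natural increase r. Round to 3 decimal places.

1.155

R0 = Σ lx·mx = 0 + 4.6 + 4.55 + 4 + 1.98 + 0.9 + 0.14 = 16.17
Σ x·lx·mx = 38.96; T = 38.96/16.17 = 2.4094…
r ≈ ln(R0)/T = ln(16.17)/2.4094… = 1.15512… → 1.155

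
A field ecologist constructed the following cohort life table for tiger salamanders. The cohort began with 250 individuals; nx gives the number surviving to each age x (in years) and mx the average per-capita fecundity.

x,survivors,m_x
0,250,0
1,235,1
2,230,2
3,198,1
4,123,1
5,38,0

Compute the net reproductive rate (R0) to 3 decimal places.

4.064

lx = nx/n0 = nx/250: 1, 0.94, 0.92, 0.792, 0.492, 0.152
lx·mx by age: 0, 0.94, 1.84, 0.792, 0.492, 0
R0 = Σ lx·mx = 4.064 → 4.064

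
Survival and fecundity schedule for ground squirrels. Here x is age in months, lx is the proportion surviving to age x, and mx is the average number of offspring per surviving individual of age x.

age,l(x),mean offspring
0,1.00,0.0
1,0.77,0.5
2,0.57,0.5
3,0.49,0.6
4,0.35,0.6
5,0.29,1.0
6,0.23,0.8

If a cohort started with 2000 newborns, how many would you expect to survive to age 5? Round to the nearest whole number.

Expected survivors = N0 · l_5 = 2000 × 0.29 = 580 → 580

580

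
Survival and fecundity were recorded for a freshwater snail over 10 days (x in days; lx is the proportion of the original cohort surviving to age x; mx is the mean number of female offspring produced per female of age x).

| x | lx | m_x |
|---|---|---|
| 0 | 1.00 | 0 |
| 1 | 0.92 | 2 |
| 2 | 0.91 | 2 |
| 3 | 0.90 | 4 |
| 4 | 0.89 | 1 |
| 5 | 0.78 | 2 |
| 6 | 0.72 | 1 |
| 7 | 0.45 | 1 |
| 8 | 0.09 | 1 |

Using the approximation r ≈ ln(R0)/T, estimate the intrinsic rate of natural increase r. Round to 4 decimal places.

0.7333

R0 = Σ lx·mx = 0 + 1.84 + 1.82 + 3.6 + 0.89 + 1.56 + 0.72 + 0.45 + 0.09 = 10.97
Σ x·lx·mx = 35.83; T = 35.83/10.97 = 3.26618…
r ≈ ln(R0)/T = ln(10.97)/3.26618… = 0.733323… → 0.7333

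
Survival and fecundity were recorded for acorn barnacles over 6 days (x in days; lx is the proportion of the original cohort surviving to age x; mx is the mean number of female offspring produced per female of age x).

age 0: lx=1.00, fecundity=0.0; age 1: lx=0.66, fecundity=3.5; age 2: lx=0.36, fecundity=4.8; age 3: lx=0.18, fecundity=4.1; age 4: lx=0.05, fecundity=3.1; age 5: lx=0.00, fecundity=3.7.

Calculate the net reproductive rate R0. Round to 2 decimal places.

lx·mx by age: 0, 2.31, 1.728, 0.738, 0.155, 0
R0 = Σ lx·mx = 4.931 → 4.93

4.93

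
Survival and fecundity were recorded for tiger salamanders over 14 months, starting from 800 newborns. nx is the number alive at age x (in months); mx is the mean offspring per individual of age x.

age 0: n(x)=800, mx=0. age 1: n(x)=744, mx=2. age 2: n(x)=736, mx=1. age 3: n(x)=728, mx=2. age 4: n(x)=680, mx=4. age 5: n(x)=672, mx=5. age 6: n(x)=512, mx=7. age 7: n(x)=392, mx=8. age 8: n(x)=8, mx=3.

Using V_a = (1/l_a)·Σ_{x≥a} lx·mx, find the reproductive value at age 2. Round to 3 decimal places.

lx = nx/n0 = nx/800: 1, 0.93, 0.92, 0.91, 0.85, 0.84, 0.64, 0.49, 0.01
lx·mx for x ≥ 2: 0.92, 1.82, 3.4, 4.2, 4.48, 3.92, 0.03 → sum = 18.77
V_2 = 18.77 / l_2 = 18.77 / 0.92 = 20.402174… → 20.402

20.402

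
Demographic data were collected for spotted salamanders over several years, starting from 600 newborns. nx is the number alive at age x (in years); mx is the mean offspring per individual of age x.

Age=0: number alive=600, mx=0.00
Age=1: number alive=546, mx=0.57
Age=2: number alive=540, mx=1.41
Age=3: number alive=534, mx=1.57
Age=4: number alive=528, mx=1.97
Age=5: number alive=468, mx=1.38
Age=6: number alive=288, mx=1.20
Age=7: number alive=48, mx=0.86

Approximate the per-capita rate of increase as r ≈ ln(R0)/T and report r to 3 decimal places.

0.535

lx = nx/n0 = nx/600: 1, 0.91, 0.9, 0.89, 0.88, 0.78, 0.48, 0.08
R0 = Σ lx·mx = 0 + 0.5187 + 1.269 + 1.3973 + 1.7336 + 1.0764 + 0.576 + 0.0688 = 6.6398
Σ x·lx·mx = 23.5026; T = 23.5026/6.6398 = 3.53965…
r ≈ ln(R0)/T = ln(6.6398)/3.53965… = 0.53482… → 0.535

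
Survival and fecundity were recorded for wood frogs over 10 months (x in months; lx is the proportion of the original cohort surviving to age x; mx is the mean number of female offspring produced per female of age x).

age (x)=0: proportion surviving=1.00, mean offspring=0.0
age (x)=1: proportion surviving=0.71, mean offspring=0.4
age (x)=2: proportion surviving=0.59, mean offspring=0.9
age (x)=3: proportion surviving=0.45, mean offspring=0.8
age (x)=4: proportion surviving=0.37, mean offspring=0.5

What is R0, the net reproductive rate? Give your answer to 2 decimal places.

1.36

lx·mx by age: 0, 0.284, 0.531, 0.36, 0.185
R0 = Σ lx·mx = 1.36 → 1.36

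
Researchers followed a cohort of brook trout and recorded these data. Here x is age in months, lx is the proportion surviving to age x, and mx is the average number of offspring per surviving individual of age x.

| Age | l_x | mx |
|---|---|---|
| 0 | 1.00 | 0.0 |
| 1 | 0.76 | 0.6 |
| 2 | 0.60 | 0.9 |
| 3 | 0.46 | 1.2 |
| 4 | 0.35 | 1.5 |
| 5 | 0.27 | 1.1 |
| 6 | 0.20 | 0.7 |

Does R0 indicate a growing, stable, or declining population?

R0 = Σ lx·mx = 0 + 0.456 + 0.54 + 0.552 + 0.525 + 0.297 + 0.14 = 2.51
R0 > 1, so the population is growing.

growing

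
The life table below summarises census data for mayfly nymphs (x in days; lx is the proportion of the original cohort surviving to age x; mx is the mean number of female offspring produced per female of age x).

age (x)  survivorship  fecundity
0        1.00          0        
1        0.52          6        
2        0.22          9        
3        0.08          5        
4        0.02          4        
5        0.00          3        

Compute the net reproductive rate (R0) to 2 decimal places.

lx·mx by age: 0, 3.12, 1.98, 0.4, 0.08, 0
R0 = Σ lx·mx = 5.58 → 5.58

5.58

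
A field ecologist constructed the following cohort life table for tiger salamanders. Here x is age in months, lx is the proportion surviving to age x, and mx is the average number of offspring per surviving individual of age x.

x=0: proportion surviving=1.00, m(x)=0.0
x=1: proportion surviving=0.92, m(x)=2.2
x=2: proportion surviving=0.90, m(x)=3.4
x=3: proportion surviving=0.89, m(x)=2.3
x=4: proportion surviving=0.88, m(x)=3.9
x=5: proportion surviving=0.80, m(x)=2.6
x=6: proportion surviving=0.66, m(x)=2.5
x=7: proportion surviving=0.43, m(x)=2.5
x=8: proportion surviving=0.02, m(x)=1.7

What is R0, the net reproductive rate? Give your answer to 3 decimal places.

15.402

lx·mx by age: 0, 2.024, 3.06, 2.047, 3.432, 2.08, 1.65, 1.075, 0.034
R0 = Σ lx·mx = 15.402 → 15.402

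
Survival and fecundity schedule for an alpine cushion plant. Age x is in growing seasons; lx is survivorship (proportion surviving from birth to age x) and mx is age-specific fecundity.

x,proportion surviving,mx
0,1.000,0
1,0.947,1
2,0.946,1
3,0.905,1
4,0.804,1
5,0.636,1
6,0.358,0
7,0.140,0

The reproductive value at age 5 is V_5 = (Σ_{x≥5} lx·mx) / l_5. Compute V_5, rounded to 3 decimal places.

lx·mx for x ≥ 5: 0.636, 0, 0 → sum = 0.636
V_5 = 0.636 / l_5 = 0.636 / 0.636 = 1 → 1.000

1.000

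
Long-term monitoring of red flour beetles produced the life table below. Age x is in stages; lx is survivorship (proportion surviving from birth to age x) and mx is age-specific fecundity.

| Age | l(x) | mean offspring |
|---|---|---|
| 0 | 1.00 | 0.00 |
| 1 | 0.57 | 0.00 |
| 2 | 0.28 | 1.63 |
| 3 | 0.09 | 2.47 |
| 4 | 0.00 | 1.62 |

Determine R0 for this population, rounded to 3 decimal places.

0.679

lx·mx by age: 0, 0, 0.4564, 0.2223, 0
R0 = Σ lx·mx = 0.6787 → 0.679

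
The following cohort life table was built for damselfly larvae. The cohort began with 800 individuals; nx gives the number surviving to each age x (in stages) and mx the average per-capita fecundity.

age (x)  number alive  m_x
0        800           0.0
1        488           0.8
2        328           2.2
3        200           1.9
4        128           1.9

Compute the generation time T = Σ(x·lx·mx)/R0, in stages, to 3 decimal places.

lx = nx/n0 = nx/800: 1, 0.61, 0.41, 0.25, 0.16
lx·mx: 0, 0.488, 0.902, 0.475, 0.304 → R0 = 2.169
x·lx·mx: 0, 0.488, 1.804, 1.425, 1.216 → Σ = 4.933
T = 4.933 / 2.169 = 2.27432… → 2.274

2.274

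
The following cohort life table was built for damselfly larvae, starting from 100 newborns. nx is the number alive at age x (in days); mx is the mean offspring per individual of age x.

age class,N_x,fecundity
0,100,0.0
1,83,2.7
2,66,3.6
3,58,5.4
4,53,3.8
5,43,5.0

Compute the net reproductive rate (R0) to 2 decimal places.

lx = nx/n0 = nx/100: 1, 0.83, 0.66, 0.58, 0.53, 0.43
lx·mx by age: 0, 2.241, 2.376, 3.132, 2.014, 2.15
R0 = Σ lx·mx = 11.913 → 11.91

11.91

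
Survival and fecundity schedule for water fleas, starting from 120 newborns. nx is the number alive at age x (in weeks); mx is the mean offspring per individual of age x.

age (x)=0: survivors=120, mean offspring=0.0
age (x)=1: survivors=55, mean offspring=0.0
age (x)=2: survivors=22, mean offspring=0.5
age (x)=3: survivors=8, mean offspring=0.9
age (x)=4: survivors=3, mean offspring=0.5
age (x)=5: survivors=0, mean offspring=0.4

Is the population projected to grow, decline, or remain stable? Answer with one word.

declining

lx = nx/n0 = nx/120: 1, 0.45833…, 0.18333…, 0.06667…, 0.025, 0
R0 = Σ lx·mx = 0 + 0 + 0.091667… + 0.06… + 0.0125 + 0 = 0.164167…
R0 < 1, so the population is declining.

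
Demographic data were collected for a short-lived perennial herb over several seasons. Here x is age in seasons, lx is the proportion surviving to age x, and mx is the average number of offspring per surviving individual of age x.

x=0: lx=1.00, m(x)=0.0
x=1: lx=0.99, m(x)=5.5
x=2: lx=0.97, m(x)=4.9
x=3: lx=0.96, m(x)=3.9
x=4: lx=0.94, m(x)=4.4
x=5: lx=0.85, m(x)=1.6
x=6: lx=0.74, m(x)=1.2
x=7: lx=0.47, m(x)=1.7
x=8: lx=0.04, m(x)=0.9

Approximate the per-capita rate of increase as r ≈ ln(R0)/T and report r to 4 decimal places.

R0 = Σ lx·mx = 0 + 5.445 + 4.753 + 3.744 + 4.136 + 1.36 + 0.888 + 0.799 + 0.036 = 21.161
Σ x·lx·mx = 60.736; T = 60.736/21.161 = 2.87019…
r ≈ ln(R0)/T = ln(21.161)/2.87019… = 1.063402… → 1.0634

1.0634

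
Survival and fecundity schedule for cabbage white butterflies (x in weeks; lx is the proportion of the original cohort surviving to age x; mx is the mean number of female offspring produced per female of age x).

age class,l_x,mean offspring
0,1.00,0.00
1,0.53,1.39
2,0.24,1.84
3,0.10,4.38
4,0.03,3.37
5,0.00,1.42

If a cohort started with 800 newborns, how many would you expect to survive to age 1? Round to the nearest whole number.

424

Expected survivors = N0 · l_1 = 800 × 0.53 = 424 → 424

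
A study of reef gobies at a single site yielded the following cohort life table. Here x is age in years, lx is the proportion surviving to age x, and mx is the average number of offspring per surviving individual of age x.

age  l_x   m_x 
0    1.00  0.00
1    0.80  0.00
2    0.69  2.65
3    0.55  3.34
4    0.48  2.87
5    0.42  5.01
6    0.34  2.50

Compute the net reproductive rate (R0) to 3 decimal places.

lx·mx by age: 0, 0, 1.8285, 1.837, 1.3776, 2.1042, 0.85
R0 = Σ lx·mx = 7.9973 → 7.997

7.997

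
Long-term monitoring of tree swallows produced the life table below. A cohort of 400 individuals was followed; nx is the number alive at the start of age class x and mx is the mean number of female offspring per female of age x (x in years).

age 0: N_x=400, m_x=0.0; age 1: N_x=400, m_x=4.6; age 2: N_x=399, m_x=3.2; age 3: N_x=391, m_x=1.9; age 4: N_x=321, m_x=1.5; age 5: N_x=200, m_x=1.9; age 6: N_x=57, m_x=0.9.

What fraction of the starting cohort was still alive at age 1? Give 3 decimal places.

1.000

l_1 = n_1/n_0 = 400/400 = 1 → 1.000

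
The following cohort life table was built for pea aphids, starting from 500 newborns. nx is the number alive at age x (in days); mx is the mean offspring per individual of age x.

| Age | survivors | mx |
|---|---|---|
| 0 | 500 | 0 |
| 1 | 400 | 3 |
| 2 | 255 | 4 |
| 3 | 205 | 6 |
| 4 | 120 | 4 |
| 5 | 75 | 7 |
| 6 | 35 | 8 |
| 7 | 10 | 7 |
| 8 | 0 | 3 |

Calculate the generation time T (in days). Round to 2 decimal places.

lx = nx/n0 = nx/500: 1, 0.8, 0.51, 0.41, 0.24, 0.15, 0.07, 0.02, 0
lx·mx: 0, 2.4, 2.04, 2.46, 0.96, 1.05, 0.56, 0.14, 0 → R0 = 9.61
x·lx·mx: 0, 2.4, 4.08, 7.38, 3.84, 5.25, 3.36, 0.98, 0 → Σ = 27.29
T = 27.29 / 9.61 = 2.83975… → 2.84

2.84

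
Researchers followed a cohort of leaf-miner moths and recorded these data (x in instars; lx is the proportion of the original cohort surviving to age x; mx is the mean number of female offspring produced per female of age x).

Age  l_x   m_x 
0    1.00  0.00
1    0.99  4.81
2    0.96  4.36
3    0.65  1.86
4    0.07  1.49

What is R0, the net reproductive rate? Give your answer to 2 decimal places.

10.26

lx·mx by age: 0, 4.7619, 4.1856, 1.209, 0.1043
R0 = Σ lx·mx = 10.2608 → 10.26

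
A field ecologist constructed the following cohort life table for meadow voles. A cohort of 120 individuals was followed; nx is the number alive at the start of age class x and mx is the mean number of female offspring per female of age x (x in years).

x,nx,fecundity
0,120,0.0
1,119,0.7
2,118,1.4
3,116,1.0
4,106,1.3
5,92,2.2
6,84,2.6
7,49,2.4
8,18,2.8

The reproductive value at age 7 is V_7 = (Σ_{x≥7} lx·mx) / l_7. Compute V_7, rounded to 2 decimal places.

3.43

lx = nx/n0 = nx/120: 1, 0.99167…, 0.98333…, 0.96667…, 0.88333…, 0.76667…, 0.7, 0.40833…, 0.15
lx·mx for x ≥ 7: 0.98…, 0.42 → sum = 1.4…
V_7 = 1.4… / l_7 = 1.4… / 0.408333… = 3.428571… → 3.43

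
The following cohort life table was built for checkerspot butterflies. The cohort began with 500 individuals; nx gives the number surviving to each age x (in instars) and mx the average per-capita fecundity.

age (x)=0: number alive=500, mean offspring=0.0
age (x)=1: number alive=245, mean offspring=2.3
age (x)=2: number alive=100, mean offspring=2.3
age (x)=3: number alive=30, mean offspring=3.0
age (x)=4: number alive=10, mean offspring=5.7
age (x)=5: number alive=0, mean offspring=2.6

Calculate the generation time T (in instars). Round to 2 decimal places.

1.62

lx = nx/n0 = nx/500: 1, 0.49, 0.2, 0.06, 0.02, 0
lx·mx: 0, 1.127, 0.46, 0.18, 0.114, 0 → R0 = 1.881
x·lx·mx: 0, 1.127, 0.92, 0.54, 0.456, 0 → Σ = 3.043
T = 3.043 / 1.881 = 1.617757… → 1.62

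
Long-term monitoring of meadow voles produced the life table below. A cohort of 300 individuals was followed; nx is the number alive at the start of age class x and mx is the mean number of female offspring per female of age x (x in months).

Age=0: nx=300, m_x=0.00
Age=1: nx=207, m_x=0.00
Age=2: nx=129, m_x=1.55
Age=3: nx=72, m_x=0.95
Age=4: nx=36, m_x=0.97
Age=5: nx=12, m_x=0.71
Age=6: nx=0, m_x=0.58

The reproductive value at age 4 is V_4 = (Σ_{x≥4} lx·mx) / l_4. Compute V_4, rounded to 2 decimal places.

1.21

lx = nx/n0 = nx/300: 1, 0.69, 0.43, 0.24, 0.12, 0.04, 0
lx·mx for x ≥ 4: 0.1164, 0.0284, 0 → sum = 0.1448
V_4 = 0.1448 / l_4 = 0.1448 / 0.12 = 1.206667… → 1.21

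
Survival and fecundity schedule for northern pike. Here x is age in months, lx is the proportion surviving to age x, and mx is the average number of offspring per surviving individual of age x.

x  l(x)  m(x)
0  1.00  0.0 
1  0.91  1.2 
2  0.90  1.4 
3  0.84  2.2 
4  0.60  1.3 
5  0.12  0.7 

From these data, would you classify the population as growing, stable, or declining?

growing

R0 = Σ lx·mx = 0 + 1.092 + 1.26 + 1.848 + 0.78 + 0.084 = 5.064
R0 > 1, so the population is growing.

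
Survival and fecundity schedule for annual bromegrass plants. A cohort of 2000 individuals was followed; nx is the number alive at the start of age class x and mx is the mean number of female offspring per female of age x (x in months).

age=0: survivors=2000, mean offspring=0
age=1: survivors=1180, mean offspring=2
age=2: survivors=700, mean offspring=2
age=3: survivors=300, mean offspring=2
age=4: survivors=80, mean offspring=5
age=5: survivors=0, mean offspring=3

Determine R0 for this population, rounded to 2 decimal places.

2.38

lx = nx/n0 = nx/2000: 1, 0.59, 0.35, 0.15, 0.04, 0
lx·mx by age: 0, 1.18, 0.7, 0.3, 0.2, 0
R0 = Σ lx·mx = 2.38 → 2.38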